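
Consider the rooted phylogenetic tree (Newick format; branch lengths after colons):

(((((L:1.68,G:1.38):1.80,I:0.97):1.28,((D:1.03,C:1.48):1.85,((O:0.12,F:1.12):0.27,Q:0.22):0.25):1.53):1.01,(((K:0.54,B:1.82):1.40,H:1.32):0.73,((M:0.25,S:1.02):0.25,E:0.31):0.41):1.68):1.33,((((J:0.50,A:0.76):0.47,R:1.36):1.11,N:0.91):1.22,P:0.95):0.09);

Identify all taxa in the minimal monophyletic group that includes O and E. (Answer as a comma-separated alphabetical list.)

B, C, D, E, F, G, H, I, K, L, M, O, Q, S

Tracing O: it sits inside (O,F).
Tracing E: it sits inside ((M,S),E).
The smallest clade enclosing both is ((((L,G),I),((D,C),((O,F),Q))),(((K,B),H),((M,S),E))); the answer is its 14 terminal taxa in alphabetical order.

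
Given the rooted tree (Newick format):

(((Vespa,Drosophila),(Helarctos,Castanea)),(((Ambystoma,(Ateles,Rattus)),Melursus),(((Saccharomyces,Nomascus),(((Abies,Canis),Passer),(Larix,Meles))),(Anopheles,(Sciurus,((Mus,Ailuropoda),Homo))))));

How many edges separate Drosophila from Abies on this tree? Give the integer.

10

The MRCA of Drosophila and Abies is the root of the tree.
From Drosophila up to that node: 3 branches. From Abies up to the same node: 7 branches. Total: 3 + 7 = 10.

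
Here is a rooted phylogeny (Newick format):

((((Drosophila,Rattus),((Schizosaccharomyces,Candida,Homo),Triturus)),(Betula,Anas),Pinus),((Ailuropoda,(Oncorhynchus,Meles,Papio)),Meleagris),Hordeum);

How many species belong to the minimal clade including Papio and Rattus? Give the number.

The MRCA of Papio and Rattus is the root, so the clade is the entire tree.
That clade contains 15 terminal taxa: Ailuropoda, Anas, Betula, Candida, Drosophila, Homo, Hordeum, Meleagris, Meles, Oncorhynchus, Papio, Pinus, Rattus, Schizosaccharomyces, Triturus.

15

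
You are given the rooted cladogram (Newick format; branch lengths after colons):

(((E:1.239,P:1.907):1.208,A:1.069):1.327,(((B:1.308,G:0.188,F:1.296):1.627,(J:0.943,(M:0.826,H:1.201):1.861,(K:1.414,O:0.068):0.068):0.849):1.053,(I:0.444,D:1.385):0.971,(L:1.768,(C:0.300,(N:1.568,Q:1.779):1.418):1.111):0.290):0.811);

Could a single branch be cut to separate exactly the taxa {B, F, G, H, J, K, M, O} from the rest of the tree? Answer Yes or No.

Yes

The most recent common ancestor of these taxa subtends ((B,G,F),(J,(M,H),(K,O))).
That clade has exactly 8 tips — every listed taxon and nothing else — so the group is monophyletic.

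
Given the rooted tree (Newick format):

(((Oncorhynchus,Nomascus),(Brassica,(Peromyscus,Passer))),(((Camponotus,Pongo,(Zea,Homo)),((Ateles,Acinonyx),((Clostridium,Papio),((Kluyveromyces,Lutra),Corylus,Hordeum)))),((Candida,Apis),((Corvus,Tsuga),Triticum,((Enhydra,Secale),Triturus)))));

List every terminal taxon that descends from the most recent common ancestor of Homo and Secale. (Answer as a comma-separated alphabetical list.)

Acinonyx, Apis, Ateles, Camponotus, Candida, Clostridium, Corvus, Corylus, Enhydra, Homo, Hordeum, Kluyveromyces, Lutra, Papio, Pongo, Secale, Triticum, Triturus, Tsuga, Zea

Tracing Homo: it sits inside (Zea,Homo).
Tracing Secale: it sits inside (Enhydra,Secale).
The smallest clade enclosing both is (((Camponotus,Pongo,(Zea,Homo)),((Ateles,Acinonyx),((Clostridium,Papio),((Kluyveromyces,Lutra),Corylus,Hordeum)))),((Candida,Apis),((Corvus,Tsuga),Triticum,((Enhydra,Secale),Triturus)))); the answer is its 20 terminal taxa in alphabetical order.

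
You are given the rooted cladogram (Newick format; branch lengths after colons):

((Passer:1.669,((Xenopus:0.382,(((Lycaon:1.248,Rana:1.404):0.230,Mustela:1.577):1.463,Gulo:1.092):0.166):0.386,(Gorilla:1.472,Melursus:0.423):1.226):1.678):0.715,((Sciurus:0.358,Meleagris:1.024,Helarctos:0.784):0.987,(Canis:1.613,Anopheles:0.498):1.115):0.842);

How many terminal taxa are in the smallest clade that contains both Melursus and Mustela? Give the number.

7

The MRCA of Melursus and Mustela is the node subtending ((Xenopus,(((Lycaon,Rana),Mustela),Gulo)),(Gorilla,Melursus)).
That clade contains 7 terminal taxa: Gorilla, Gulo, Lycaon, Melursus, Mustela, Rana, Xenopus.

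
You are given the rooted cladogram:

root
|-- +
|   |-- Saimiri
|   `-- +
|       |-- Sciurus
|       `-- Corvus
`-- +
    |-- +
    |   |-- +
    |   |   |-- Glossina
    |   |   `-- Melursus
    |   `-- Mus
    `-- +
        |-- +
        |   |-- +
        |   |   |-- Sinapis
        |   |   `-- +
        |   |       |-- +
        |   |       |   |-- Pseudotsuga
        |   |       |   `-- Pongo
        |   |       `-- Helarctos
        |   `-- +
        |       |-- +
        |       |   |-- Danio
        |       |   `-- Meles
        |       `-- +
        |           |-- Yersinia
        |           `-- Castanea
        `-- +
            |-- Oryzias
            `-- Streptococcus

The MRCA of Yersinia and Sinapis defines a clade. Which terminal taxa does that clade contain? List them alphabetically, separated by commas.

Tracing Yersinia: it sits inside (Yersinia,Castanea).
Tracing Sinapis: it sits inside (Sinapis,((Pseudotsuga,Pongo),Helarctos)).
The smallest clade enclosing both is ((Sinapis,((Pseudotsuga,Pongo),Helarctos)),((Danio,Meles),(Yersinia,Castanea))); the answer is its 8 terminal taxa in alphabetical order.

Castanea, Danio, Helarctos, Meles, Pongo, Pseudotsuga, Sinapis, Yersinia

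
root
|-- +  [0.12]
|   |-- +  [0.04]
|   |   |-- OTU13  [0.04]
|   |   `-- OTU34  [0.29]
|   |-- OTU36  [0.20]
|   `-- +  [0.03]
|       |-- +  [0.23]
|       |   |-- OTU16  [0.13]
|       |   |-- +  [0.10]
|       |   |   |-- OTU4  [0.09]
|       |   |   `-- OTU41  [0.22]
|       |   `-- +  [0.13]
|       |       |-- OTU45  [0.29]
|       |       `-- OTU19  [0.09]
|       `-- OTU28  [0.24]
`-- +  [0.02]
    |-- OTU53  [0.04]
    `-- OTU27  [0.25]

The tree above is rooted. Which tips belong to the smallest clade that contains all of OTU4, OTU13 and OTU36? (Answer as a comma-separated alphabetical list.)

Tracing OTU4: it sits inside (OTU4,OTU41).
Tracing OTU13: it sits inside (OTU13,OTU34).
Tracing OTU36: it sits inside ((OTU13,OTU34),OTU36,((OTU16,(OTU4,OTU41),(OTU45,OTU19)),OTU28)).
The smallest clade enclosing all 3 is ((OTU13,OTU34),OTU36,((OTU16,(OTU4,OTU41),(OTU45,OTU19)),OTU28)); the answer is its 9 terminal taxa in alphabetical order.

OTU13, OTU16, OTU19, OTU28, OTU34, OTU36, OTU4, OTU41, OTU45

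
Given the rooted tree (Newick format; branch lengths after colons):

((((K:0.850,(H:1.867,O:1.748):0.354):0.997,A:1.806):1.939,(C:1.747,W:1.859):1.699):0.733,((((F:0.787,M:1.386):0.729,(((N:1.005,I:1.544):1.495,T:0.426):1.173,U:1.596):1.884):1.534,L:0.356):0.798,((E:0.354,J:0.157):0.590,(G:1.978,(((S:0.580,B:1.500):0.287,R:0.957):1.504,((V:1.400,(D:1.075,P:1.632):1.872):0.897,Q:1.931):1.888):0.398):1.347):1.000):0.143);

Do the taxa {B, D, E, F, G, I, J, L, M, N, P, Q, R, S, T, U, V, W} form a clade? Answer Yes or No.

The MRCA of the listed taxa is the root, so the smallest clade containing them is the whole tree.
That clade also contains A, C, H, K, O, which are not in the proposed group, so the group is not monophyletic.

No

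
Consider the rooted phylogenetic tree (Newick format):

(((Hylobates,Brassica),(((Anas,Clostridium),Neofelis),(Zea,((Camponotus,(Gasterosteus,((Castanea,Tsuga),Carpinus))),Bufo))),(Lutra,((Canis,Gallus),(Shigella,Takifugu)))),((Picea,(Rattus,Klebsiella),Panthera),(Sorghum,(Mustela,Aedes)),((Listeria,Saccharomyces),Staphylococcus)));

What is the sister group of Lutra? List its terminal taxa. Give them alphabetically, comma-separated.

Lutra attaches to the tree at the node subtending (Lutra,((Canis,Gallus),(Shigella,Takifugu))).
The other lineage descending from that same node — the sister group — is ((Canis,Gallus),(Shigella,Takifugu)); its 4 tips in alphabetical order are the answer.

Canis, Gallus, Shigella, Takifugu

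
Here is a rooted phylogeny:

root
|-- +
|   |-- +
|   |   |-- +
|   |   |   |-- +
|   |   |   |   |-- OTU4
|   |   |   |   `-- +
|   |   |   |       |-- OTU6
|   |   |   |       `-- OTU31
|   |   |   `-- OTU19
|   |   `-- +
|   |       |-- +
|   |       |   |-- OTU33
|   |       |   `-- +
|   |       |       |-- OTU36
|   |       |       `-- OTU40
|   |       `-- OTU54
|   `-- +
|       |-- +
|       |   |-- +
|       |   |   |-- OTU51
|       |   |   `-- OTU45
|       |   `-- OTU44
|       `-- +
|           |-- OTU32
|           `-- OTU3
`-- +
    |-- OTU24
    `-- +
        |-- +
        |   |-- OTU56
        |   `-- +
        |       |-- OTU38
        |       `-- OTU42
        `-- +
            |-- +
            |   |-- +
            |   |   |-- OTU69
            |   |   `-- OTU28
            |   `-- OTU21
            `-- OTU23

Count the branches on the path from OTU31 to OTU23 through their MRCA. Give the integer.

10

The MRCA of OTU31 and OTU23 is the root of the tree.
From OTU31 up to that node: 6 branches. From OTU23 up to the same node: 4 branches. Total: 6 + 4 = 10.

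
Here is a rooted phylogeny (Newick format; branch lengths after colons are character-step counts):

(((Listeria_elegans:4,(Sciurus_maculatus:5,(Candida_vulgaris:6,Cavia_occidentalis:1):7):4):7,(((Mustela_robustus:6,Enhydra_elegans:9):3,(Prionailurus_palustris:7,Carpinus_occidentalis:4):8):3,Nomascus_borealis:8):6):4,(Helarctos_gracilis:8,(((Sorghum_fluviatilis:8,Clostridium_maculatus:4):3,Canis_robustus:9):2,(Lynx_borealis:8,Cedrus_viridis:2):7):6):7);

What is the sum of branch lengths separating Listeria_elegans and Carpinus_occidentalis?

The path runs Listeria_elegans → … → MRCA → … → Carpinus_occidentalis; the MRCA is the node subtending ((Listeria_elegans,(Sciurus_maculatus,(Candida_vulgaris,Cavia_occidentalis))),(((Mustela_robustus,Enhydra_elegans),(Prionailurus_palustris,Carpinus_occidentalis)),Nomascus_borealis)).
Branch lengths along that path: 4 + 7 + 6 + 3 + 8 + 4 = 32.

32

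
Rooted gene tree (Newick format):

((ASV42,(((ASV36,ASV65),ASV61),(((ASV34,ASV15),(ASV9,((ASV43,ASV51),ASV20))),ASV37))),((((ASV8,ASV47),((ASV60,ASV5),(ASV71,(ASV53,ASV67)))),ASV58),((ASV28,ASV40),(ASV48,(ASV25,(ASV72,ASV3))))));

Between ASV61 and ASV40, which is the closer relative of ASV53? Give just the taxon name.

ASV40

The MRCA of ASV53 and ASV40 subtends ((((ASV8,ASV47),((ASV60,ASV5),(ASV71,(ASV53,ASV67)))),ASV58),((ASV28,ASV40),(ASV48,(ASV25,(ASV72,ASV3))))) (14 taxa).
The MRCA of ASV53 and ASV61 is the root, subtending the entire tree (25 taxa).
The first is nested inside the second, so ASV53 shares a more recent common ancestor with ASV40.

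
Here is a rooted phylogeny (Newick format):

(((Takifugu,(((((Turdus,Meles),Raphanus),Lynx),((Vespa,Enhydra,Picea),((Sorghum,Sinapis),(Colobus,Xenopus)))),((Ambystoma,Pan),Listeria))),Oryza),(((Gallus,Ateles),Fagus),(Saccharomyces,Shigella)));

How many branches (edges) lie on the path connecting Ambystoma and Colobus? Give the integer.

The MRCA of Ambystoma and Colobus is the node subtending (((((Turdus,Meles),Raphanus),Lynx),((Vespa,Enhydra,Picea),((Sorghum,Sinapis),(Colobus,Xenopus)))),((Ambystoma,Pan),Listeria)).
From Ambystoma up to that node: 3 branches. From Colobus up to the same node: 5 branches. Total: 3 + 5 = 8.

8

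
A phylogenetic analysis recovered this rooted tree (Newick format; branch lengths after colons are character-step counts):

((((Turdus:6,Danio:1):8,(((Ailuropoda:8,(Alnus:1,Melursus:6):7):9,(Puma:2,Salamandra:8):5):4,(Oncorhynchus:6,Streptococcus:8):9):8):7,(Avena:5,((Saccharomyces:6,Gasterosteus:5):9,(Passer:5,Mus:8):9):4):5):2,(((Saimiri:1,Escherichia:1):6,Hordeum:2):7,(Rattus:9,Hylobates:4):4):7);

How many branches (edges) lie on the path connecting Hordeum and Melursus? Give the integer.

The MRCA of Hordeum and Melursus is the root of the tree.
From Hordeum up to that node: 3 branches. From Melursus up to the same node: 7 branches. Total: 3 + 7 = 10.

10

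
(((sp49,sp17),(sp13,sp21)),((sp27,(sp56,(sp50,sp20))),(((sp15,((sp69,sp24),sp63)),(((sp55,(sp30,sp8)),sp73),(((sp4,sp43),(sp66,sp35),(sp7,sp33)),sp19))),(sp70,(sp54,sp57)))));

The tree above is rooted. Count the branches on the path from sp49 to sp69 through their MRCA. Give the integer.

The MRCA of sp49 and sp69 is the root of the tree.
From sp49 up to that node: 3 branches. From sp69 up to the same node: 7 branches. Total: 3 + 7 = 10.

10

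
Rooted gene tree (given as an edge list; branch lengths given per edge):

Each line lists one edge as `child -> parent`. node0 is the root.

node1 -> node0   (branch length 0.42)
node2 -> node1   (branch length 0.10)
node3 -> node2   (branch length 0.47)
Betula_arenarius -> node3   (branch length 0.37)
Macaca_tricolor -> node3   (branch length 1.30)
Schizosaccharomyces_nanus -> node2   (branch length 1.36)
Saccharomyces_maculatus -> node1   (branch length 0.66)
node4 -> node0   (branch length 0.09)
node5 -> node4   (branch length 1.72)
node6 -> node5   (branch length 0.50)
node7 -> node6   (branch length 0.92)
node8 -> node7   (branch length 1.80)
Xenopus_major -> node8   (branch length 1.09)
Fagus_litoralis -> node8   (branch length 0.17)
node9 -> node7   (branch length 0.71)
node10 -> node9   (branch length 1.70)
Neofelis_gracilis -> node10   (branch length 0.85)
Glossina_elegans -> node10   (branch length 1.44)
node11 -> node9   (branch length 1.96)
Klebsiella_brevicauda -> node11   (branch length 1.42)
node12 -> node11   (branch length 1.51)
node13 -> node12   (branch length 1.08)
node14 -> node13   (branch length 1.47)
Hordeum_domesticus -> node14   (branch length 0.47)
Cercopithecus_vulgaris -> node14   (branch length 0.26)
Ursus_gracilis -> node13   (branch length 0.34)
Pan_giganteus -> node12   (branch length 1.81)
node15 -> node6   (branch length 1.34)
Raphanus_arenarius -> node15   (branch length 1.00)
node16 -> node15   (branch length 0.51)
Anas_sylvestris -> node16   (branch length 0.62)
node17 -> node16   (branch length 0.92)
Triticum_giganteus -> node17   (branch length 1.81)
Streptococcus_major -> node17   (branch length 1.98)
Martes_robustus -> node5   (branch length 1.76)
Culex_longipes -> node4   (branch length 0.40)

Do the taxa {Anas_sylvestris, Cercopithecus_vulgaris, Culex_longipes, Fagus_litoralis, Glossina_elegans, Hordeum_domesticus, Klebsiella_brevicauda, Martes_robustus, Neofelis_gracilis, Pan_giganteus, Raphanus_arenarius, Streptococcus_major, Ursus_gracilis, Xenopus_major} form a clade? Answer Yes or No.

No

The MRCA of the listed taxa subtends (((((Xenopus_major,Fagus_litoralis),((Neofelis_gracilis,Glossina_elegans),(Klebsiella_brevicauda,(((Hordeum_domesticus,Cercopithecus_vulgaris),Ursus_gracilis),Pan_giganteus)))),(Raphanus_arenarius,(Anas_sylvestris,(Triticum_giganteus,Streptococcus_major)))),Martes_robustus),Culex_longipes).
That clade also contains Triticum_giganteus, which is not in the proposed group, so the group is not monophyletic.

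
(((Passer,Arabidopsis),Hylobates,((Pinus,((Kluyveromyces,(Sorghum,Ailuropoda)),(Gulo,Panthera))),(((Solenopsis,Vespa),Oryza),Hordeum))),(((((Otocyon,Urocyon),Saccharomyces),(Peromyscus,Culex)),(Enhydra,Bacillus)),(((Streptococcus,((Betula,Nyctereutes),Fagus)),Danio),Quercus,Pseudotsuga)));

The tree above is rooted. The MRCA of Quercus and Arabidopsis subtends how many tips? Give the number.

The MRCA of Quercus and Arabidopsis is the root, so the clade is the entire tree.
That clade contains 27 terminal taxa: Ailuropoda, Arabidopsis, Bacillus, Betula, Culex, Danio, Enhydra, Fagus, Gulo, Hordeum, Hylobates, Kluyveromyces, Nyctereutes, Oryza, Otocyon, Panthera, Passer, Peromyscus, Pinus, Pseudotsuga, Quercus, Saccharomyces, Solenopsis, Sorghum, Streptococcus, Urocyon, Vespa.

27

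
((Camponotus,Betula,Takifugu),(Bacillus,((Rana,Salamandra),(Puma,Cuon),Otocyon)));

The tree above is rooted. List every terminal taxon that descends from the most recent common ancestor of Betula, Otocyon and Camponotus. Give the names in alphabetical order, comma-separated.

Bacillus, Betula, Camponotus, Cuon, Otocyon, Puma, Rana, Salamandra, Takifugu

Tracing Betula: it sits inside (Camponotus,Betula,Takifugu).
Tracing Otocyon: it sits inside ((Rana,Salamandra),(Puma,Cuon),Otocyon).
Tracing Camponotus: it sits inside (Camponotus,Betula,Takifugu).
The smallest clade enclosing all 3 is the whole tree (their MRCA is the root), so the answer is all 9 tips in alphabetical order.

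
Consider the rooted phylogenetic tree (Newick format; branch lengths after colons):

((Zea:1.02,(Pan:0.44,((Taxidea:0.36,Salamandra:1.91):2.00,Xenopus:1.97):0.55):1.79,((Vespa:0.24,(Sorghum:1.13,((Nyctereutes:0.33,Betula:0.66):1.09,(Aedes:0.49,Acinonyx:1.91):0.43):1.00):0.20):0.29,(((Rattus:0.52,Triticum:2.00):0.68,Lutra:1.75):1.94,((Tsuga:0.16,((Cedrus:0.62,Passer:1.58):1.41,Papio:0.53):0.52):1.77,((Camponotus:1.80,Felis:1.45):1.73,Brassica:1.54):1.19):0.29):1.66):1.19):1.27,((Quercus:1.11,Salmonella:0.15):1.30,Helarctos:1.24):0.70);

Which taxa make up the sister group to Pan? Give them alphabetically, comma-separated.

Salamandra, Taxidea, Xenopus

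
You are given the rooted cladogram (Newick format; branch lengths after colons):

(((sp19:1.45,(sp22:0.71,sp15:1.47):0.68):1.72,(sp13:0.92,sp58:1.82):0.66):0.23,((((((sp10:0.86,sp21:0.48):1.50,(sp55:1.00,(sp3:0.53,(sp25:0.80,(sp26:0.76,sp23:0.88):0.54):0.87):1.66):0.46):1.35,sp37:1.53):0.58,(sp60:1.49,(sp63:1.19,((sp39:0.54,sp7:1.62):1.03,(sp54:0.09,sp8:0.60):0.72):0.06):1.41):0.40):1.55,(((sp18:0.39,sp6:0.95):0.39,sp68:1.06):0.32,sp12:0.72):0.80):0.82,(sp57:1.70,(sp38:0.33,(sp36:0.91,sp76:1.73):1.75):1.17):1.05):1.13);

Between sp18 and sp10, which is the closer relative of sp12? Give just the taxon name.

sp18

The MRCA of sp12 and sp18 subtends (((sp18,sp6),sp68),sp12) (4 taxa).
The MRCA of sp12 and sp10 subtends (((((sp10,sp21),(sp55,(sp3,(sp25,(sp26,sp23))))),sp37),(sp60,(sp63,((sp39,sp7),(sp54,sp8))))),(((sp18,sp6),sp68),sp12)) (18 taxa).
The first is nested inside the second, so sp12 shares a more recent common ancestor with sp18.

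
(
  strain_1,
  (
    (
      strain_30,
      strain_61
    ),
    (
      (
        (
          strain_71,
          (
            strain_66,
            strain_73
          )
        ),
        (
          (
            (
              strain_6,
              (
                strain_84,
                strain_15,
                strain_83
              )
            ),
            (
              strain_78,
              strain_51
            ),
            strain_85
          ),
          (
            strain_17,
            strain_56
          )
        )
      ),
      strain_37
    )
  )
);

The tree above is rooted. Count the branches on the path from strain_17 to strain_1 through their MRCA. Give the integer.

7

The MRCA of strain_17 and strain_1 is the root of the tree.
From strain_17 up to that node: 6 branches. From strain_1 up to the same node: 1 branch. Total: 6 + 1 = 7.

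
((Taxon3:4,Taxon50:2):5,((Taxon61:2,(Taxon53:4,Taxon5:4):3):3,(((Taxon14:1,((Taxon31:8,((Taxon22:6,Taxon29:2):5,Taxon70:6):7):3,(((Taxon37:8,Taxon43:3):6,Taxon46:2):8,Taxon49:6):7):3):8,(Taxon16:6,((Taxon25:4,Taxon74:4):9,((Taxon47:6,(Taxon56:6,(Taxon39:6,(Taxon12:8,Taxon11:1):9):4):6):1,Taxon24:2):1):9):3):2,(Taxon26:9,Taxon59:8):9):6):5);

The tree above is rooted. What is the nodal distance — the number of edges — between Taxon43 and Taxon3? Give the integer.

11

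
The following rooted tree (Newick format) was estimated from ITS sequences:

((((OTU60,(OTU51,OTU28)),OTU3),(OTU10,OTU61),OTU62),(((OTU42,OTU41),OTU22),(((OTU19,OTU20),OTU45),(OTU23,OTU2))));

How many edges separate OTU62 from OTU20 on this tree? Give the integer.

7

The MRCA of OTU62 and OTU20 is the root of the tree.
From OTU62 up to that node: 2 branches. From OTU20 up to the same node: 5 branches. Total: 2 + 5 = 7.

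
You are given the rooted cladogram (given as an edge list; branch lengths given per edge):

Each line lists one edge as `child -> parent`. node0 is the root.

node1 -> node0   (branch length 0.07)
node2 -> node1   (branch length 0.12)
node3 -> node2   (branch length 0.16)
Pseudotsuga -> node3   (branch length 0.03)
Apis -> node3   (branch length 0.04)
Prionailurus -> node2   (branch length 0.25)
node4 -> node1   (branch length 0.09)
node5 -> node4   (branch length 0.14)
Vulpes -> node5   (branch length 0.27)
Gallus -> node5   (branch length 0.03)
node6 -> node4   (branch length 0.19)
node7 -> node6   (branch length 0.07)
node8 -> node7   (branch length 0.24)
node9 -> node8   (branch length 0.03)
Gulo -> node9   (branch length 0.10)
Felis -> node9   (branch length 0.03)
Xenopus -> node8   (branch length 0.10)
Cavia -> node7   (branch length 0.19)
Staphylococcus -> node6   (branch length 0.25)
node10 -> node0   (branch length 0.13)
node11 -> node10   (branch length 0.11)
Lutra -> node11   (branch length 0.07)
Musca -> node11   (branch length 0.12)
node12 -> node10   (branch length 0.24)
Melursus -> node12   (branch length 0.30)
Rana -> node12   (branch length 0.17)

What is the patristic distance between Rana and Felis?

The path runs Rana → … → MRCA → … → Felis; the MRCA is the root of the tree.
Branch lengths along that path: 0.17 + 0.24 + 0.13 + 0.07 + 0.09 + 0.19 + 0.07 + 0.24 + 0.03 + 0.03 = 1.26.

1.26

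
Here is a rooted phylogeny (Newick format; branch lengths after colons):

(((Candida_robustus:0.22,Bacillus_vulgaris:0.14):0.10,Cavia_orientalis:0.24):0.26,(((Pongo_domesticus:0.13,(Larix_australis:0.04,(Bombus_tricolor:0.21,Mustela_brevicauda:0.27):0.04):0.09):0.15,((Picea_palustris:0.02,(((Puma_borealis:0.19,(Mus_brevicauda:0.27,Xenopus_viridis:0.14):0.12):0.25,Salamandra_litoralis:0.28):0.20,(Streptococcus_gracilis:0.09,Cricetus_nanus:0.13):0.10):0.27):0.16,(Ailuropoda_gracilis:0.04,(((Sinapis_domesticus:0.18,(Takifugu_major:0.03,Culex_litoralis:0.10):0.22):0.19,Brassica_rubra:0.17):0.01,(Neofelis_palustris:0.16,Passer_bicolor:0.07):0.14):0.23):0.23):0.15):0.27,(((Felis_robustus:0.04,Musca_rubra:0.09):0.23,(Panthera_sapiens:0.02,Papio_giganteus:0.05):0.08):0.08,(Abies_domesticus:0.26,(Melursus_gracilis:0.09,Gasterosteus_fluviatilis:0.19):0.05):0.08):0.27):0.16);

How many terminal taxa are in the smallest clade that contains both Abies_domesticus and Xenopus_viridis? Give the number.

The MRCA of Abies_domesticus and Xenopus_viridis is the node subtending (((Pongo_domesticus,(Larix_australis,(Bombus_tricolor,Mustela_brevicauda))),((Picea_palustris,(((Puma_borealis,(Mus_brevicauda,Xenopus_viridis)),Salamandra_litoralis),(Streptococcus_gracilis,Cricetus_nanus))),(Ailuropoda_gracilis,(((Sinapis_domesticus,(Takifugu_major,Culex_litoralis)),Brassica_rubra),(Neofelis_palustris,Passer_bicolor))))),(((Felis_robustus,Musca_rubra),(Panthera_sapiens,Papio_giganteus)),(Abies_domesticus,(Melursus_gracilis,Gasterosteus_fluviatilis)))).
That clade contains 25 terminal taxa: Abies_domesticus, Ailuropoda_gracilis, Bombus_tricolor, Brassica_rubra, Cricetus_nanus, Culex_litoralis, Felis_robustus, Gasterosteus_fluviatilis, Larix_australis, Melursus_gracilis, Mus_brevicauda, Musca_rubra, Mustela_brevicauda, Neofelis_palustris, Panthera_sapiens, Papio_giganteus, Passer_bicolor, Picea_palustris, Pongo_domesticus, Puma_borealis, Salamandra_litoralis, Sinapis_domesticus, Streptococcus_gracilis, Takifugu_major, Xenopus_viridis.

25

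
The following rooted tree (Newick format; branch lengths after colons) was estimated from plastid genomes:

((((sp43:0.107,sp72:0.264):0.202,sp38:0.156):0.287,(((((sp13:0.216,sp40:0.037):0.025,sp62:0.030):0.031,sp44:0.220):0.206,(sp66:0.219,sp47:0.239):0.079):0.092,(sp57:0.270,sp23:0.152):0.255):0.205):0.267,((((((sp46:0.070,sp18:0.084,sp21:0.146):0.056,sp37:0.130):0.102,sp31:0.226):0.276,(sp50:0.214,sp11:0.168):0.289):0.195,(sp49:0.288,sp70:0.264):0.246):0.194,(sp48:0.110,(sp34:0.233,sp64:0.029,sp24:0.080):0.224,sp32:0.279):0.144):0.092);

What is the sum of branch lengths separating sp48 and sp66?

1.208

The path runs sp48 → … → MRCA → … → sp66; the MRCA is the root of the tree.
Branch lengths along that path: 0.110 + 0.144 + 0.092 + 0.267 + 0.205 + 0.092 + 0.079 + 0.219 = 1.208.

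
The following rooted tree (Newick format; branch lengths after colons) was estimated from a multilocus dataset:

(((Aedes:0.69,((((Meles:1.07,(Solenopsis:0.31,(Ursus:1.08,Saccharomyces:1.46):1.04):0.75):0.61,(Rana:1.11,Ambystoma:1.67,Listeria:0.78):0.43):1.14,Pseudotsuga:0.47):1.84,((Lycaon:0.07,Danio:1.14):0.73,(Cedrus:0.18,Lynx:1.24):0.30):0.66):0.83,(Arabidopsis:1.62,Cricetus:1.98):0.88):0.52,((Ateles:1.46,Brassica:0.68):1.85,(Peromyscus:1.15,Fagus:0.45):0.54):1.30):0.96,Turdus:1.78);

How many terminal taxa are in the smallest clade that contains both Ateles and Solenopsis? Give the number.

19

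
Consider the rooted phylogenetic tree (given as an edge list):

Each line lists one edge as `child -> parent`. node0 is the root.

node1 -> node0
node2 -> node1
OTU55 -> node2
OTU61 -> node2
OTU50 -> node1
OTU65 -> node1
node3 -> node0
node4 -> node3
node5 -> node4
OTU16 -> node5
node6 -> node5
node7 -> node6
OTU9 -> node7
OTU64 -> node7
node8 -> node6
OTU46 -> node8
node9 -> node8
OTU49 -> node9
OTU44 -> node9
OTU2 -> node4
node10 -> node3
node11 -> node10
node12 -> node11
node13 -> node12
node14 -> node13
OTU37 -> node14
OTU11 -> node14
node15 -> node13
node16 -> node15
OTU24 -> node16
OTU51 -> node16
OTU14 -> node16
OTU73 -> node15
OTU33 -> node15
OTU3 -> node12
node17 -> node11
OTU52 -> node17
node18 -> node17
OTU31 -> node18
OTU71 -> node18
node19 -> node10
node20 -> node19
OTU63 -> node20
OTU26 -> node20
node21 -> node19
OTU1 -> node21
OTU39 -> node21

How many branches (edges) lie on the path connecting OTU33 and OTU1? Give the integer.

8

The MRCA of OTU33 and OTU1 is the node subtending (((((OTU37,OTU11),((OTU24,OTU51,OTU14),OTU73,OTU33)),OTU3),(OTU52,(OTU31,OTU71))),((OTU63,OTU26),(OTU1,OTU39))).
From OTU33 up to that node: 5 branches. From OTU1 up to the same node: 3 branches. Total: 5 + 3 = 8.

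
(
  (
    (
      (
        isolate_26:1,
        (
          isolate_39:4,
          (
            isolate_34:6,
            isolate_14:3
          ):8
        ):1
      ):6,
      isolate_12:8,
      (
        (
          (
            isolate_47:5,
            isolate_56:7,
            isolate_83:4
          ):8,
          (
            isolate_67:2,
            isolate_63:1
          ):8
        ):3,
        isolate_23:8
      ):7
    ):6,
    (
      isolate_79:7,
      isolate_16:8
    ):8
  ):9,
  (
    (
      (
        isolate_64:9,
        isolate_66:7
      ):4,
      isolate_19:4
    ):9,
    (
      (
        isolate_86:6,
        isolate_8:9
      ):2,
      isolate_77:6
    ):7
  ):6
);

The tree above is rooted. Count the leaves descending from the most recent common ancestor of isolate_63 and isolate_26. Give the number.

The MRCA of isolate_63 and isolate_26 is the node subtending ((isolate_26,(isolate_39,(isolate_34,isolate_14))),isolate_12,(((isolate_47,isolate_56,isolate_83),(isolate_67,isolate_63)),isolate_23)).
That clade contains 11 terminal taxa: isolate_12, isolate_14, isolate_23, isolate_26, isolate_34, isolate_39, isolate_47, isolate_56, isolate_63, isolate_67, isolate_83.

11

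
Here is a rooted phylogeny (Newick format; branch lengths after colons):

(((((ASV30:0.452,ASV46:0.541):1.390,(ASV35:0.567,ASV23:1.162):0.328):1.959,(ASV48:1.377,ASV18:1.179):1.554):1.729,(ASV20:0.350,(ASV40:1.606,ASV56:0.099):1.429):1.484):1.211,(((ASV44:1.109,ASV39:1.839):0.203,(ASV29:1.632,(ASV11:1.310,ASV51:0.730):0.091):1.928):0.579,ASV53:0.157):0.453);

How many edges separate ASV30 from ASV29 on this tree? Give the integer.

9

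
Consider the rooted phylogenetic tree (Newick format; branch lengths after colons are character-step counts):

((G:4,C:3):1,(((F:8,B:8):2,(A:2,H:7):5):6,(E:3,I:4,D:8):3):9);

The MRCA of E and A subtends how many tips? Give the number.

7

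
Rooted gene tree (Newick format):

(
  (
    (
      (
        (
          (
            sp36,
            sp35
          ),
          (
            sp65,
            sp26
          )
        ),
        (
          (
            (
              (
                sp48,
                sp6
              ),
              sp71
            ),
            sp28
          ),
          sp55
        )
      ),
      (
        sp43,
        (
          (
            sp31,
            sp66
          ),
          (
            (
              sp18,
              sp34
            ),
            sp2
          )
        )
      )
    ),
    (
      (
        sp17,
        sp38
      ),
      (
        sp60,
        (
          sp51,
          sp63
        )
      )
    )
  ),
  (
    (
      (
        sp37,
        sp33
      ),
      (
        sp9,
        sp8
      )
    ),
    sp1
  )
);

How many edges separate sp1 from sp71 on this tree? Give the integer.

The MRCA of sp1 and sp71 is the root of the tree.
From sp1 up to that node: 2 branches. From sp71 up to the same node: 7 branches. Total: 2 + 7 = 9.

9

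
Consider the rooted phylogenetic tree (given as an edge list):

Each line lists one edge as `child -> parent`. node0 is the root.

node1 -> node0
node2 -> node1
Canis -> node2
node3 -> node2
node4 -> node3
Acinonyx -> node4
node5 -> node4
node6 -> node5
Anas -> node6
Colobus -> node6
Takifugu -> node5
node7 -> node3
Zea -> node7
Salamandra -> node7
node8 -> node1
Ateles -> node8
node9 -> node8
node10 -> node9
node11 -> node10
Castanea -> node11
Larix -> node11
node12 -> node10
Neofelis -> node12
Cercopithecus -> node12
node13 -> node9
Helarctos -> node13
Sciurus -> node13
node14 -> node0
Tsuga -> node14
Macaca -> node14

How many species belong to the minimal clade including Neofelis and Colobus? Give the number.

14

The MRCA of Neofelis and Colobus is the node subtending ((Canis,((Acinonyx,((Anas,Colobus),Takifugu)),(Zea,Salamandra))),(Ateles,(((Castanea,Larix),(Neofelis,Cercopithecus)),(Helarctos,Sciurus)))).
That clade contains 14 terminal taxa: Acinonyx, Anas, Ateles, Canis, Castanea, Cercopithecus, Colobus, Helarctos, Larix, Neofelis, Salamandra, Sciurus, Takifugu, Zea.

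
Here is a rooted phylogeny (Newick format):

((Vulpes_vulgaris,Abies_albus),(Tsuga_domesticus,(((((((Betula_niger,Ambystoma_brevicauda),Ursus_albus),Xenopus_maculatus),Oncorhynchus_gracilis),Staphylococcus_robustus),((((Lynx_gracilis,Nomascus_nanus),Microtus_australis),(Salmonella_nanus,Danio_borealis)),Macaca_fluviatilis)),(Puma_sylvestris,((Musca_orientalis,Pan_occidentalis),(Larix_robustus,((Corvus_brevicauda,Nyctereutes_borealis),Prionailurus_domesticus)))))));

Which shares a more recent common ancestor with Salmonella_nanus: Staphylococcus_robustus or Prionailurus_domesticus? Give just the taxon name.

Staphylococcus_robustus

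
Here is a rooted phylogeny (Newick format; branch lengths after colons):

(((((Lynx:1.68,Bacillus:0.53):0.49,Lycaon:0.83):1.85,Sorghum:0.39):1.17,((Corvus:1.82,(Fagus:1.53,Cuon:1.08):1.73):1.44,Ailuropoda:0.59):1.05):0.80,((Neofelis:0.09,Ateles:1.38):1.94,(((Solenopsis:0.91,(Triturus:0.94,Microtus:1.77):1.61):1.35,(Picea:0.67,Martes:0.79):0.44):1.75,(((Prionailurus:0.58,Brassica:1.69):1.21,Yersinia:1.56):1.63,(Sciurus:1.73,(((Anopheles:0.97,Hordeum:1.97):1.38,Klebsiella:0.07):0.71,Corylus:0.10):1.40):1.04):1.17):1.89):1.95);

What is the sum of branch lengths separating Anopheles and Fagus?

17.06

The path runs Anopheles → … → MRCA → … → Fagus; the MRCA is the root of the tree.
Branch lengths along that path: 0.97 + 1.38 + 0.71 + 1.40 + 1.04 + 1.17 + 1.89 + 1.95 + 0.80 + 1.05 + 1.44 + 1.73 + 1.53 = 17.06.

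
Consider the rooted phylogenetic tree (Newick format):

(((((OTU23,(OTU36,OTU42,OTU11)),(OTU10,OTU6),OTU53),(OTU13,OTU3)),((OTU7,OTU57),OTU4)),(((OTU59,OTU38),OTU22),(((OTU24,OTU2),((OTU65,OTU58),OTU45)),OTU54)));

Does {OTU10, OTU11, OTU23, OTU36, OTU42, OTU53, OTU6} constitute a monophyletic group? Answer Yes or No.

The most recent common ancestor of these taxa subtends ((OTU23,(OTU36,OTU42,OTU11)),(OTU10,OTU6),OTU53).
That clade has exactly 7 tips — every listed taxon and nothing else — so the group is monophyletic.

Yes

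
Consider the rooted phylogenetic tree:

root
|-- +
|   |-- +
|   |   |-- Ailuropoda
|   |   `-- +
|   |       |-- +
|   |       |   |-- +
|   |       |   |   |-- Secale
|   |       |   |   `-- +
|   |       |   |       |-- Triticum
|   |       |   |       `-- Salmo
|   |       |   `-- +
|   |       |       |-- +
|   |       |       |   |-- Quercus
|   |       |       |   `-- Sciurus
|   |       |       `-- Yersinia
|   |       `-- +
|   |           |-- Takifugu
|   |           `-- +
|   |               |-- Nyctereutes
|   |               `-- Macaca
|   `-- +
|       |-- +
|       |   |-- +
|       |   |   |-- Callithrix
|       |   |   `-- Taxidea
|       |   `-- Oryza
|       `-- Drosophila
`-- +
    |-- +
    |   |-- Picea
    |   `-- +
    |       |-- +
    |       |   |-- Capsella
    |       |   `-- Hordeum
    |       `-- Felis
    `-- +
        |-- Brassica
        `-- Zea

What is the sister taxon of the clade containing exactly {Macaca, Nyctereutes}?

The clade containing exactly {Macaca, Nyctereutes} attaches to the tree at the node subtending (Takifugu,(Nyctereutes,Macaca)).
The other lineage descending from that same node — the sister group — is the single tip Takifugu.

Takifugu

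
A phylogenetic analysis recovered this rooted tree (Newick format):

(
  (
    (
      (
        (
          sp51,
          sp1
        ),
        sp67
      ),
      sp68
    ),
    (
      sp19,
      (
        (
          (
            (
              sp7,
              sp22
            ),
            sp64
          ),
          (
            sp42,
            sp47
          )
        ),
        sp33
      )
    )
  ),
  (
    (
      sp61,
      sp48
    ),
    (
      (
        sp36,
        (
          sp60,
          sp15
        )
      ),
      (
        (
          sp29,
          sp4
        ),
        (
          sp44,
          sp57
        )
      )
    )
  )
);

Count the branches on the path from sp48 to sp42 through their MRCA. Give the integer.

9

The MRCA of sp48 and sp42 is the root of the tree.
From sp48 up to that node: 3 branches. From sp42 up to the same node: 6 branches. Total: 3 + 6 = 9.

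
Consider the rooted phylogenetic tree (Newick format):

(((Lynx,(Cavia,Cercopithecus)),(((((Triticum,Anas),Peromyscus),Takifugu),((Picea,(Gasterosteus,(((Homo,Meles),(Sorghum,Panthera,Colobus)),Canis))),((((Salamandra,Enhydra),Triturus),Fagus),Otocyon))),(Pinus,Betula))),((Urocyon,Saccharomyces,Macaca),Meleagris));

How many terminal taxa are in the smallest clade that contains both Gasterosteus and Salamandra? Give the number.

13

The MRCA of Gasterosteus and Salamandra is the node subtending ((Picea,(Gasterosteus,(((Homo,Meles),(Sorghum,Panthera,Colobus)),Canis))),((((Salamandra,Enhydra),Triturus),Fagus),Otocyon)).
That clade contains 13 terminal taxa: Canis, Colobus, Enhydra, Fagus, Gasterosteus, Homo, Meles, Otocyon, Panthera, Picea, Salamandra, Sorghum, Triturus.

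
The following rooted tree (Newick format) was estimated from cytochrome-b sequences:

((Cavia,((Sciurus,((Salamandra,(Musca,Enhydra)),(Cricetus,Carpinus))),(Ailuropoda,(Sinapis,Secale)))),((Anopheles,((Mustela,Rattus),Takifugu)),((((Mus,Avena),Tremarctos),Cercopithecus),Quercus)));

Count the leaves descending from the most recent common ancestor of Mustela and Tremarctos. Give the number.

9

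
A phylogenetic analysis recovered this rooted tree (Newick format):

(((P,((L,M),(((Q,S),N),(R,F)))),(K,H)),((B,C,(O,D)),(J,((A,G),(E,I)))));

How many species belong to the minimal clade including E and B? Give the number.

9

The MRCA of E and B is the node subtending ((B,C,(O,D)),(J,((A,G),(E,I)))).
That clade contains 9 terminal taxa: A, B, C, D, E, G, I, J, O.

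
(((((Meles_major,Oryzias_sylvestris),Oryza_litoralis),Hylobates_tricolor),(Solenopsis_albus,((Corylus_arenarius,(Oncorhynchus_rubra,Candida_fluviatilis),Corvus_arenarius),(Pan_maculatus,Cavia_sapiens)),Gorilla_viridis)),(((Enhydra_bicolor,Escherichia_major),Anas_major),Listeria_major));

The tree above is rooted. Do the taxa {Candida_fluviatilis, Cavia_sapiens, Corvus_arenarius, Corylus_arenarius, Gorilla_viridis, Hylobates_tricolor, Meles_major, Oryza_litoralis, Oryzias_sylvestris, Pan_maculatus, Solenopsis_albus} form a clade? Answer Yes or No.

The MRCA of the listed taxa subtends ((((Meles_major,Oryzias_sylvestris),Oryza_litoralis),Hylobates_tricolor),(Solenopsis_albus,((Corylus_arenarius,(Oncorhynchus_rubra,Candida_fluviatilis),Corvus_arenarius),(Pan_maculatus,Cavia_sapiens)),Gorilla_viridis)).
That clade also contains Oncorhynchus_rubra, which is not in the proposed group, so the group is not monophyletic.

No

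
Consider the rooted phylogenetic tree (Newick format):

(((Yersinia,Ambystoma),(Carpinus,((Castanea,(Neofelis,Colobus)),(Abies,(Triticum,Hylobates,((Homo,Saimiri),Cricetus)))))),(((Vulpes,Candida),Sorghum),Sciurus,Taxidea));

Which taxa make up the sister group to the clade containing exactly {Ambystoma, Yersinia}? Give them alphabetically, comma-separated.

Abies, Carpinus, Castanea, Colobus, Cricetus, Homo, Hylobates, Neofelis, Saimiri, Triticum

The clade containing exactly {Ambystoma, Yersinia} attaches to the tree at the node subtending ((Yersinia,Ambystoma),(Carpinus,((Castanea,(Neofelis,Colobus)),(Abies,(Triticum,Hylobates,((Homo,Saimiri),Cricetus)))))).
The other lineage descending from that same node — the sister group — is (Carpinus,((Castanea,(Neofelis,Colobus)),(Abies,(Triticum,Hylobates,((Homo,Saimiri),Cricetus))))); its 10 tips in alphabetical order are the answer.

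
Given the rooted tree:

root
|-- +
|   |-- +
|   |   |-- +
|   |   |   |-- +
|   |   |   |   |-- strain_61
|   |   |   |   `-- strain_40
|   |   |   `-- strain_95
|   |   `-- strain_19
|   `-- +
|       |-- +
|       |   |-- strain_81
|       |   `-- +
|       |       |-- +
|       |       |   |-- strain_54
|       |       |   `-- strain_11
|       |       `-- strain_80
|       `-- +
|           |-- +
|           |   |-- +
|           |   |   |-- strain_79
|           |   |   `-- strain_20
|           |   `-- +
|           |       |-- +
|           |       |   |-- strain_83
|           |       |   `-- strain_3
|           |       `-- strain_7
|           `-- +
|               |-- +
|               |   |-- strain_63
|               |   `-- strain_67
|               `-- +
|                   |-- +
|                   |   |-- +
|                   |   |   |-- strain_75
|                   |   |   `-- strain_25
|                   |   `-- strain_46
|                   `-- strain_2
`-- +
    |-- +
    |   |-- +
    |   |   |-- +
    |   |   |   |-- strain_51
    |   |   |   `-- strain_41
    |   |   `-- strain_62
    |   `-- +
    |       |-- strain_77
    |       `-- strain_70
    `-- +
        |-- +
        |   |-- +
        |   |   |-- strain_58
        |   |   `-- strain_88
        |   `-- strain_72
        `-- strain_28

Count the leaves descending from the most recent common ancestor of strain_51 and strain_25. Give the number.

The MRCA of strain_51 and strain_25 is the root, so the clade is the entire tree.
That clade contains 28 terminal taxa: strain_11, strain_19, strain_2, strain_20, strain_25, strain_28, strain_3, strain_40, strain_41, strain_46, strain_51, strain_54, strain_58, strain_61, strain_62, strain_63, strain_67, strain_7, strain_70, strain_72, strain_75, strain_77, strain_79, strain_80, strain_81, strain_83, strain_88, strain_95.

28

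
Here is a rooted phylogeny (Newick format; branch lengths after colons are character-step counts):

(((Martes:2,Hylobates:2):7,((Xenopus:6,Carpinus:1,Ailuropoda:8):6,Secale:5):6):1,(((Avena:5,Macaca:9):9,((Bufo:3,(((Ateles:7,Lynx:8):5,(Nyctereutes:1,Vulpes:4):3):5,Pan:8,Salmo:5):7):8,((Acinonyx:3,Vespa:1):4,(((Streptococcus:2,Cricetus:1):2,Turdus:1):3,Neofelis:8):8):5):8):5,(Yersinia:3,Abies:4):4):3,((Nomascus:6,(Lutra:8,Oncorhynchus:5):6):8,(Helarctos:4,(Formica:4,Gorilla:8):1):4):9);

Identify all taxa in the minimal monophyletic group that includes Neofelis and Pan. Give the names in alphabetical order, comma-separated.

Tracing Neofelis: it sits inside (((Streptococcus,Cricetus),Turdus),Neofelis).
Tracing Pan: it sits inside (((Ateles,Lynx),(Nyctereutes,Vulpes)),Pan,Salmo).
The smallest clade enclosing both is ((Bufo,(((Ateles,Lynx),(Nyctereutes,Vulpes)),Pan,Salmo)),((Acinonyx,Vespa),(((Streptococcus,Cricetus),Turdus),Neofelis))); the answer is its 13 terminal taxa in alphabetical order.

Acinonyx, Ateles, Bufo, Cricetus, Lynx, Neofelis, Nyctereutes, Pan, Salmo, Streptococcus, Turdus, Vespa, Vulpes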